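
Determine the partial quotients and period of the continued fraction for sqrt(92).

Write x_i = (sqrt(92) + m_i)/d_i with (m_0, d_0) = (0, 1). a_0 = floor(sqrt(92)) = 9, since 9^2 = 81 <= 92 < 100 = 10^2.
Iterate m_{i+1} = d_i*a_i - m_i, d_{i+1} = (92 - m_{i+1}^2)/d_i, a_{i+1} = floor((a_0 + m_{i+1})/d_{i+1}):
  m_1 = 1*9 - 0 = 9, d_1 = (92 - 9^2)/1 = 11/1 = 11, a_1 = floor((9 + 9)/11) = 1.
  m_2 = 11*1 - 9 = 2, d_2 = (92 - 2^2)/11 = 88/11 = 8, a_2 = floor((9 + 2)/8) = 1.
  m_3 = 8*1 - 2 = 6, d_3 = (92 - 6^2)/8 = 56/8 = 7, a_3 = floor((9 + 6)/7) = 2.
  m_4 = 7*2 - 6 = 8, d_4 = (92 - 8^2)/7 = 28/7 = 4, a_4 = floor((9 + 8)/4) = 4.
  m_5 = 4*4 - 8 = 8, d_5 = (92 - 8^2)/4 = 28/4 = 7, a_5 = floor((9 + 8)/7) = 2.
  m_6 = 7*2 - 8 = 6, d_6 = (92 - 6^2)/7 = 56/7 = 8, a_6 = floor((9 + 6)/8) = 1.
  m_7 = 8*1 - 6 = 2, d_7 = (92 - 2^2)/8 = 88/8 = 11, a_7 = floor((9 + 2)/11) = 1.
  m_8 = 11*1 - 2 = 9, d_8 = (92 - 9^2)/11 = 11/11 = 1, a_8 = floor((9 + 9)/1) = 18.
  m_9 = 1*18 - 9 = 9, d_9 = (92 - 9^2)/1 = 11/1 = 11: (m_9, d_9) = (m_1, d_1) = (9, 11), so from here the quotients repeat a_1, ..., a_8; the period length is 8.
Hence the expansion of sqrt(92) is a_0 = 9 followed by the repeating block 1, 1, 2, 4, 2, 1, 1, 18 (period 8).

[9; (1, 1, 2, 4, 2, 1, 1, 18)]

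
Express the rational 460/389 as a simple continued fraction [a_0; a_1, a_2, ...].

Run the Euclidean algorithm on 460 and 389; the successive quotients are the partial quotients a_0, a_1, ... (each step inverts the fractional part left over by the previous one):
  460 = 1*389 + 71, so a_0 = 1.
  389 = 5*71 + 34, so a_1 = 5.
  71 = 2*34 + 3, so a_2 = 2.
  34 = 11*3 + 1, so a_3 = 11.
  3 = 3*1 + 0, so a_4 = 3.
The remainder reaches 0 after 5 divisions, so the expansion has 5 partial quotients, read off in order.

[1; 5, 2, 11, 3]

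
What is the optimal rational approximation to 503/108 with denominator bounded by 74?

Expand x = 503/108 as a continued fraction with the Euclidean algorithm:
  503 = 4*108 + 71, so a_0 = 4.
  108 = 1*71 + 37, so a_1 = 1.
  71 = 1*37 + 34, so a_2 = 1.
  37 = 1*34 + 3, so a_3 = 1.
  34 = 11*3 + 1, so a_4 = 11.
  3 = 3*1 + 0, so a_5 = 3.
so x = [4; 1, 1, 1, 11, 3].
Convergents (p_i = a_i*p_{i-1} + p_{i-2}, q_i = a_i*q_{i-1} + q_{i-2} with p_{-2}=0, p_{-1}=1, q_{-2}=1, q_{-1}=0), until the denominator exceeds 74:
  i=0: a_0=4, p_0 = 4*1 + 0 = 4, q_0 = 4*0 + 1 = 1.
  i=1: a_1=1, p_1 = 1*4 + 1 = 5, q_1 = 1*1 + 0 = 1.
  i=2: a_2=1, p_2 = 1*5 + 4 = 9, q_2 = 1*1 + 1 = 2.
  i=3: a_3=1, p_3 = 1*9 + 5 = 14, q_3 = 1*2 + 1 = 3.
  i=4: a_4=11, p_4 = 11*14 + 9 = 163, q_4 = 11*3 + 2 = 35.
  i=5: a_5=3, p_5 = 3*163 + 14 = 503, q_5 = 3*35 + 3 = 108.
q_5 = 108 > 74, so the last convergent with denominator <= 74 is p_4/q_4 = 163/35.
The closest fraction with denominator <= 74 is either p_4/q_4 or the intermediate fraction (k*p_4 + p_3)/(k*q_4 + q_3) with the largest k >= 1 whose denominator stays <= 74; these approach x as k grows, and every other convergent or intermediate fraction in range is farther away.
Largest k: floor((74 - q_3)/q_4) = floor((74 - 3)/35) = 2.
That gives (2*163 + 14)/(2*35 + 3) = 340/73.
Compare the errors: |x - 163/35| = |503*35 - 163*108|/(108*35) = 1/3780, and |x - 340/73| = |503*73 - 340*108|/(108*73) = 1/7884.
Cross-multiplying, 1*3780 = 3780 < 7884 = 1*7884, so 1/7884 is smaller: the intermediate fraction 340/73 is closer to x than 163/35.

340/73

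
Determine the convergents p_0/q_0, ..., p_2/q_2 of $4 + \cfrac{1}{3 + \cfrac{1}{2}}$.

4/1, 13/3, 30/7

Using the convergent recurrence p_i = a_i*p_{i-1} + p_{i-2}, q_i = a_i*q_{i-1} + q_{i-2} with p_{-2}=0, p_{-1}=1, q_{-2}=1, q_{-1}=0:
  i=0: a_0=4, p_0 = 4*1 + 0 = 4, q_0 = 4*0 + 1 = 1.
  i=1: a_1=3, p_1 = 3*4 + 1 = 13, q_1 = 3*1 + 0 = 3.
  i=2: a_2=2, p_2 = 2*13 + 4 = 30, q_2 = 2*3 + 1 = 7.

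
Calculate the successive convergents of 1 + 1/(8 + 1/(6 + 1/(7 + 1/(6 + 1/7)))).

Using the convergent recurrence p_i = a_i*p_{i-1} + p_{i-2}, q_i = a_i*q_{i-1} + q_{i-2} with p_{-2}=0, p_{-1}=1, q_{-2}=1, q_{-1}=0:
  i=0: a_0=1, p_0 = 1*1 + 0 = 1, q_0 = 1*0 + 1 = 1.
  i=1: a_1=8, p_1 = 8*1 + 1 = 9, q_1 = 8*1 + 0 = 8.
  i=2: a_2=6, p_2 = 6*9 + 1 = 55, q_2 = 6*8 + 1 = 49.
  i=3: a_3=7, p_3 = 7*55 + 9 = 394, q_3 = 7*49 + 8 = 351.
  i=4: a_4=6, p_4 = 6*394 + 55 = 2419, q_4 = 6*351 + 49 = 2155.
  i=5: a_5=7, p_5 = 7*2419 + 394 = 17327, q_5 = 7*2155 + 351 = 15436.

1/1, 9/8, 55/49, 394/351, 2419/2155, 17327/15436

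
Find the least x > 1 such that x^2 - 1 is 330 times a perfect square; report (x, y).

First expand sqrt(330) as a continued fraction. With x_i = (sqrt(330) + m_i)/d_i and (m_0, d_0) = (0, 1): a_0 = floor(sqrt(330)) = 18, since 18^2 = 324 <= 330 < 361 = 19^2.
Iterate m_{i+1} = d_i*a_i - m_i, d_{i+1} = (330 - m_{i+1}^2)/d_i, a_{i+1} = floor((a_0 + m_{i+1})/d_{i+1}):
  m_1 = 1*18 - 0 = 18, d_1 = (330 - 18^2)/1 = 6/1 = 6, a_1 = floor((18 + 18)/6) = 6.
  m_2 = 6*6 - 18 = 18, d_2 = (330 - 18^2)/6 = 6/6 = 1, a_2 = floor((18 + 18)/1) = 36.
  m_3 = 1*36 - 18 = 18, d_3 = (330 - 18^2)/1 = 6/1 = 6: (m_3, d_3) = (m_1, d_1) = (18, 6), so from here the quotients repeat a_1, a_2; the period length is 2.
So sqrt(330) = [18; (6, 36)] with period length k = 2.
k is even, so the fundamental solution of x^2 - 330y^2 = 1 is (p_{k-1}, q_{k-1}) = (p_1, q_1); compute convergents through index 1.
Convergents (p_i = a_i*p_{i-1} + p_{i-2}, q_i = a_i*q_{i-1} + q_{i-2} with p_{-2}=0, p_{-1}=1, q_{-2}=1, q_{-1}=0):
  i=0: a_0=18, p_0 = 18*1 + 0 = 18, q_0 = 18*0 + 1 = 1.
  i=1: a_1=6, p_1 = 6*18 + 1 = 109, q_1 = 6*1 + 0 = 6.
Check: 109^2 - 330*6^2 = 11881 - 11880 = 1, so (x, y) = (109, 6) solves the equation, and by the theorem it is the least positive solution.

(x, y) = (109, 6)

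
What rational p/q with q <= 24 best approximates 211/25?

135/16

Expand x = 211/25 as a continued fraction with the Euclidean algorithm:
  211 = 8*25 + 11, so a_0 = 8.
  25 = 2*11 + 3, so a_1 = 2.
  11 = 3*3 + 2, so a_2 = 3.
  3 = 1*2 + 1, so a_3 = 1.
  2 = 2*1 + 0, so a_4 = 2.
so x = [8; 2, 3, 1, 2].
Convergents (p_i = a_i*p_{i-1} + p_{i-2}, q_i = a_i*q_{i-1} + q_{i-2} with p_{-2}=0, p_{-1}=1, q_{-2}=1, q_{-1}=0), until the denominator exceeds 24:
  i=0: a_0=8, p_0 = 8*1 + 0 = 8, q_0 = 8*0 + 1 = 1.
  i=1: a_1=2, p_1 = 2*8 + 1 = 17, q_1 = 2*1 + 0 = 2.
  i=2: a_2=3, p_2 = 3*17 + 8 = 59, q_2 = 3*2 + 1 = 7.
  i=3: a_3=1, p_3 = 1*59 + 17 = 76, q_3 = 1*7 + 2 = 9.
  i=4: a_4=2, p_4 = 2*76 + 59 = 211, q_4 = 2*9 + 7 = 25.
q_4 = 25 > 24, so the last convergent with denominator <= 24 is p_3/q_3 = 76/9.
The closest fraction with denominator <= 24 is either p_3/q_3 or the intermediate fraction (k*p_3 + p_2)/(k*q_3 + q_2) with the largest k >= 1 whose denominator stays <= 24; these approach x as k grows, and every other convergent or intermediate fraction in range is farther away.
Largest k: floor((24 - q_2)/q_3) = floor((24 - 7)/9) = 1.
That gives (1*76 + 59)/(1*9 + 7) = 135/16.
Compare the errors: |x - 76/9| = |211*9 - 76*25|/(25*9) = 1/225, and |x - 135/16| = |211*16 - 135*25|/(25*16) = 1/400.
Cross-multiplying, 1*225 = 225 < 400 = 1*400, so 1/400 is smaller: the intermediate fraction 135/16 is closer to x than 76/9.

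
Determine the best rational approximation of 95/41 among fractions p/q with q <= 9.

Expand x = 95/41 as a continued fraction with the Euclidean algorithm:
  95 = 2*41 + 13, so a_0 = 2.
  41 = 3*13 + 2, so a_1 = 3.
  13 = 6*2 + 1, so a_2 = 6.
  2 = 2*1 + 0, so a_3 = 2.
so x = [2; 3, 6, 2].
Convergents (p_i = a_i*p_{i-1} + p_{i-2}, q_i = a_i*q_{i-1} + q_{i-2} with p_{-2}=0, p_{-1}=1, q_{-2}=1, q_{-1}=0), until the denominator exceeds 9:
  i=0: a_0=2, p_0 = 2*1 + 0 = 2, q_0 = 2*0 + 1 = 1.
  i=1: a_1=3, p_1 = 3*2 + 1 = 7, q_1 = 3*1 + 0 = 3.
  i=2: a_2=6, p_2 = 6*7 + 2 = 44, q_2 = 6*3 + 1 = 19.
q_2 = 19 > 9, so the last convergent with denominator <= 9 is p_1/q_1 = 7/3.
The closest fraction with denominator <= 9 is either p_1/q_1 or the intermediate fraction (k*p_1 + p_0)/(k*q_1 + q_0) with the largest k >= 1 whose denominator stays <= 9; these approach x as k grows, and every other convergent or intermediate fraction in range is farther away.
Largest k: floor((9 - q_0)/q_1) = floor((9 - 1)/3) = 2.
That gives (2*7 + 2)/(2*3 + 1) = 16/7.
Compare the errors: |x - 7/3| = |95*3 - 7*41|/(41*3) = 2/123, and |x - 16/7| = |95*7 - 16*41|/(41*7) = 9/287.
Cross-multiplying, 2*287 = 574 < 1107 = 9*123, so 2/123 is smaller: the convergent 7/3 is closer to x than 16/7.

7/3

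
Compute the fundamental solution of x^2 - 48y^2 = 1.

First expand sqrt(48) as a continued fraction. With x_i = (sqrt(48) + m_i)/d_i and (m_0, d_0) = (0, 1): a_0 = floor(sqrt(48)) = 6, since 6^2 = 36 <= 48 < 49 = 7^2.
Iterate m_{i+1} = d_i*a_i - m_i, d_{i+1} = (48 - m_{i+1}^2)/d_i, a_{i+1} = floor((a_0 + m_{i+1})/d_{i+1}):
  m_1 = 1*6 - 0 = 6, d_1 = (48 - 6^2)/1 = 12/1 = 12, a_1 = floor((6 + 6)/12) = 1.
  m_2 = 12*1 - 6 = 6, d_2 = (48 - 6^2)/12 = 12/12 = 1, a_2 = floor((6 + 6)/1) = 12.
  m_3 = 1*12 - 6 = 6, d_3 = (48 - 6^2)/1 = 12/1 = 12: (m_3, d_3) = (m_1, d_1) = (6, 12), so from here the quotients repeat a_1, a_2; the period length is 2.
So sqrt(48) = [6; (1, 12)] with period length k = 2.
k is even, so the fundamental solution of x^2 - 48y^2 = 1 is (p_{k-1}, q_{k-1}) = (p_1, q_1); compute convergents through index 1.
Convergents (p_i = a_i*p_{i-1} + p_{i-2}, q_i = a_i*q_{i-1} + q_{i-2} with p_{-2}=0, p_{-1}=1, q_{-2}=1, q_{-1}=0):
  i=0: a_0=6, p_0 = 6*1 + 0 = 6, q_0 = 6*0 + 1 = 1.
  i=1: a_1=1, p_1 = 1*6 + 1 = 7, q_1 = 1*1 + 0 = 1.
Check: 7^2 - 48*1^2 = 49 - 48 = 1, so (x, y) = (7, 1) solves the equation, and by the theorem it is the least positive solution.

(x, y) = (7, 1)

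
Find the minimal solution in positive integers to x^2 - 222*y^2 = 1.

(x, y) = (149, 10)

First expand sqrt(222) as a continued fraction. With x_i = (sqrt(222) + m_i)/d_i and (m_0, d_0) = (0, 1): a_0 = floor(sqrt(222)) = 14, since 14^2 = 196 <= 222 < 225 = 15^2.
Iterate m_{i+1} = d_i*a_i - m_i, d_{i+1} = (222 - m_{i+1}^2)/d_i, a_{i+1} = floor((a_0 + m_{i+1})/d_{i+1}):
  m_1 = 1*14 - 0 = 14, d_1 = (222 - 14^2)/1 = 26/1 = 26, a_1 = floor((14 + 14)/26) = 1.
  m_2 = 26*1 - 14 = 12, d_2 = (222 - 12^2)/26 = 78/26 = 3, a_2 = floor((14 + 12)/3) = 8.
  m_3 = 3*8 - 12 = 12, d_3 = (222 - 12^2)/3 = 78/3 = 26, a_3 = floor((14 + 12)/26) = 1.
  m_4 = 26*1 - 12 = 14, d_4 = (222 - 14^2)/26 = 26/26 = 1, a_4 = floor((14 + 14)/1) = 28.
  m_5 = 1*28 - 14 = 14, d_5 = (222 - 14^2)/1 = 26/1 = 26: (m_5, d_5) = (m_1, d_1) = (14, 26), so from here the quotients repeat a_1, ..., a_4; the period length is 4.
So sqrt(222) = [14; (1, 8, 1, 28)] with period length k = 4.
k is even, so the fundamental solution of x^2 - 222y^2 = 1 is (p_{k-1}, q_{k-1}) = (p_3, q_3); compute convergents through index 3.
Convergents (p_i = a_i*p_{i-1} + p_{i-2}, q_i = a_i*q_{i-1} + q_{i-2} with p_{-2}=0, p_{-1}=1, q_{-2}=1, q_{-1}=0):
  i=0: a_0=14, p_0 = 14*1 + 0 = 14, q_0 = 14*0 + 1 = 1.
  i=1: a_1=1, p_1 = 1*14 + 1 = 15, q_1 = 1*1 + 0 = 1.
  i=2: a_2=8, p_2 = 8*15 + 14 = 134, q_2 = 8*1 + 1 = 9.
  i=3: a_3=1, p_3 = 1*134 + 15 = 149, q_3 = 1*9 + 1 = 10.
Check: 149^2 - 222*10^2 = 22201 - 22200 = 1, so (x, y) = (149, 10) solves the equation, and by the theorem it is the least positive solution.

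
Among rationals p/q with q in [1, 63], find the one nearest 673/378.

73/41

Expand x = 673/378 as a continued fraction with the Euclidean algorithm:
  673 = 1*378 + 295, so a_0 = 1.
  378 = 1*295 + 83, so a_1 = 1.
  295 = 3*83 + 46, so a_2 = 3.
  83 = 1*46 + 37, so a_3 = 1.
  46 = 1*37 + 9, so a_4 = 1.
  37 = 4*9 + 1, so a_5 = 4.
  9 = 9*1 + 0, so a_6 = 9.
so x = [1; 1, 3, 1, 1, 4, 9].
Convergents (p_i = a_i*p_{i-1} + p_{i-2}, q_i = a_i*q_{i-1} + q_{i-2} with p_{-2}=0, p_{-1}=1, q_{-2}=1, q_{-1}=0), until the denominator exceeds 63:
  i=0: a_0=1, p_0 = 1*1 + 0 = 1, q_0 = 1*0 + 1 = 1.
  i=1: a_1=1, p_1 = 1*1 + 1 = 2, q_1 = 1*1 + 0 = 1.
  i=2: a_2=3, p_2 = 3*2 + 1 = 7, q_2 = 3*1 + 1 = 4.
  i=3: a_3=1, p_3 = 1*7 + 2 = 9, q_3 = 1*4 + 1 = 5.
  i=4: a_4=1, p_4 = 1*9 + 7 = 16, q_4 = 1*5 + 4 = 9.
  i=5: a_5=4, p_5 = 4*16 + 9 = 73, q_5 = 4*9 + 5 = 41.
  i=6: a_6=9, p_6 = 9*73 + 16 = 673, q_6 = 9*41 + 9 = 378.
q_6 = 378 > 63, so the last convergent with denominator <= 63 is p_5/q_5 = 73/41.
The closest fraction with denominator <= 63 is either p_5/q_5 or the intermediate fraction (k*p_5 + p_4)/(k*q_5 + q_4) with the largest k >= 1 whose denominator stays <= 63; these approach x as k grows, and every other convergent or intermediate fraction in range is farther away.
Largest k: floor((63 - q_4)/q_5) = floor((63 - 9)/41) = 1.
That gives (1*73 + 16)/(1*41 + 9) = 89/50.
Compare the errors: |x - 73/41| = |673*41 - 73*378|/(378*41) = 1/15498, and |x - 89/50| = |673*50 - 89*378|/(378*50) = 8/18900.
Cross-multiplying, 1*18900 = 18900 < 123984 = 8*15498, so 1/15498 is smaller: the convergent 73/41 is closer to x than 89/50.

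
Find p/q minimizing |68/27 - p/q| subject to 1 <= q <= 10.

5/2

Expand x = 68/27 as a continued fraction with the Euclidean algorithm:
  68 = 2*27 + 14, so a_0 = 2.
  27 = 1*14 + 13, so a_1 = 1.
  14 = 1*13 + 1, so a_2 = 1.
  13 = 13*1 + 0, so a_3 = 13.
so x = [2; 1, 1, 13].
Convergents (p_i = a_i*p_{i-1} + p_{i-2}, q_i = a_i*q_{i-1} + q_{i-2} with p_{-2}=0, p_{-1}=1, q_{-2}=1, q_{-1}=0), until the denominator exceeds 10:
  i=0: a_0=2, p_0 = 2*1 + 0 = 2, q_0 = 2*0 + 1 = 1.
  i=1: a_1=1, p_1 = 1*2 + 1 = 3, q_1 = 1*1 + 0 = 1.
  i=2: a_2=1, p_2 = 1*3 + 2 = 5, q_2 = 1*1 + 1 = 2.
  i=3: a_3=13, p_3 = 13*5 + 3 = 68, q_3 = 13*2 + 1 = 27.
q_3 = 27 > 10, so the last convergent with denominator <= 10 is p_2/q_2 = 5/2.
The closest fraction with denominator <= 10 is either p_2/q_2 or the intermediate fraction (k*p_2 + p_1)/(k*q_2 + q_1) with the largest k >= 1 whose denominator stays <= 10; these approach x as k grows, and every other convergent or intermediate fraction in range is farther away.
Largest k: floor((10 - q_1)/q_2) = floor((10 - 1)/2) = 4.
That gives (4*5 + 3)/(4*2 + 1) = 23/9.
Compare the errors: |x - 5/2| = |68*2 - 5*27|/(27*2) = 1/54, and |x - 23/9| = |68*9 - 23*27|/(27*9) = 9/243.
Cross-multiplying, 1*243 = 243 < 486 = 9*54, so 1/54 is smaller: the convergent 5/2 is closer to x than 23/9.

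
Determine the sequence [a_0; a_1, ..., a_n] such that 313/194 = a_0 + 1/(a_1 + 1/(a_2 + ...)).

[1; 1, 1, 1, 1, 2, 2, 1, 1, 2]

Run the Euclidean algorithm on 313 and 194; the successive quotients are the partial quotients a_0, a_1, ... (each step inverts the fractional part left over by the previous one):
  313 = 1*194 + 119, so a_0 = 1.
  194 = 1*119 + 75, so a_1 = 1.
  119 = 1*75 + 44, so a_2 = 1.
  75 = 1*44 + 31, so a_3 = 1.
  44 = 1*31 + 13, so a_4 = 1.
  31 = 2*13 + 5, so a_5 = 2.
  13 = 2*5 + 3, so a_6 = 2.
  5 = 1*3 + 2, so a_7 = 1.
  3 = 1*2 + 1, so a_8 = 1.
  2 = 2*1 + 0, so a_9 = 2.
The remainder reaches 0 after 10 divisions, so the expansion has 10 partial quotients, read off in order.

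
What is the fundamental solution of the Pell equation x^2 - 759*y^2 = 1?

First expand sqrt(759) as a continued fraction. With x_i = (sqrt(759) + m_i)/d_i and (m_0, d_0) = (0, 1): a_0 = floor(sqrt(759)) = 27, since 27^2 = 729 <= 759 < 784 = 28^2.
Iterate m_{i+1} = d_i*a_i - m_i, d_{i+1} = (759 - m_{i+1}^2)/d_i, a_{i+1} = floor((a_0 + m_{i+1})/d_{i+1}):
  m_1 = 1*27 - 0 = 27, d_1 = (759 - 27^2)/1 = 30/1 = 30, a_1 = floor((27 + 27)/30) = 1.
  m_2 = 30*1 - 27 = 3, d_2 = (759 - 3^2)/30 = 750/30 = 25, a_2 = floor((27 + 3)/25) = 1.
  m_3 = 25*1 - 3 = 22, d_3 = (759 - 22^2)/25 = 275/25 = 11, a_3 = floor((27 + 22)/11) = 4.
  m_4 = 11*4 - 22 = 22, d_4 = (759 - 22^2)/11 = 275/11 = 25, a_4 = floor((27 + 22)/25) = 1.
  m_5 = 25*1 - 22 = 3, d_5 = (759 - 3^2)/25 = 750/25 = 30, a_5 = floor((27 + 3)/30) = 1.
  m_6 = 30*1 - 3 = 27, d_6 = (759 - 27^2)/30 = 30/30 = 1, a_6 = floor((27 + 27)/1) = 54.
  m_7 = 1*54 - 27 = 27, d_7 = (759 - 27^2)/1 = 30/1 = 30: (m_7, d_7) = (m_1, d_1) = (27, 30), so from here the quotients repeat a_1, ..., a_6; the period length is 6.
So sqrt(759) = [27; (1, 1, 4, 1, 1, 54)] with period length k = 6.
k is even, so the fundamental solution of x^2 - 759y^2 = 1 is (p_{k-1}, q_{k-1}) = (p_5, q_5); compute convergents through index 5.
Convergents (p_i = a_i*p_{i-1} + p_{i-2}, q_i = a_i*q_{i-1} + q_{i-2} with p_{-2}=0, p_{-1}=1, q_{-2}=1, q_{-1}=0):
  i=0: a_0=27, p_0 = 27*1 + 0 = 27, q_0 = 27*0 + 1 = 1.
  i=1: a_1=1, p_1 = 1*27 + 1 = 28, q_1 = 1*1 + 0 = 1.
  i=2: a_2=1, p_2 = 1*28 + 27 = 55, q_2 = 1*1 + 1 = 2.
  i=3: a_3=4, p_3 = 4*55 + 28 = 248, q_3 = 4*2 + 1 = 9.
  i=4: a_4=1, p_4 = 1*248 + 55 = 303, q_4 = 1*9 + 2 = 11.
  i=5: a_5=1, p_5 = 1*303 + 248 = 551, q_5 = 1*11 + 9 = 20.
Check: 551^2 - 759*20^2 = 303601 - 303600 = 1, so (x, y) = (551, 20) solves the equation, and by the theorem it is the least positive solution.

(x, y) = (551, 20)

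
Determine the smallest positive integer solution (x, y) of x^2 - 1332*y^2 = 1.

First expand sqrt(1332) as a continued fraction. With x_i = (sqrt(1332) + m_i)/d_i and (m_0, d_0) = (0, 1): a_0 = floor(sqrt(1332)) = 36, since 36^2 = 1296 <= 1332 < 1369 = 37^2.
Iterate m_{i+1} = d_i*a_i - m_i, d_{i+1} = (1332 - m_{i+1}^2)/d_i, a_{i+1} = floor((a_0 + m_{i+1})/d_{i+1}):
  m_1 = 1*36 - 0 = 36, d_1 = (1332 - 36^2)/1 = 36/1 = 36, a_1 = floor((36 + 36)/36) = 2.
  m_2 = 36*2 - 36 = 36, d_2 = (1332 - 36^2)/36 = 36/36 = 1, a_2 = floor((36 + 36)/1) = 72.
  m_3 = 1*72 - 36 = 36, d_3 = (1332 - 36^2)/1 = 36/1 = 36: (m_3, d_3) = (m_1, d_1) = (36, 36), so from here the quotients repeat a_1, a_2; the period length is 2.
So sqrt(1332) = [36; (2, 72)] with period length k = 2.
k is even, so the fundamental solution of x^2 - 1332y^2 = 1 is (p_{k-1}, q_{k-1}) = (p_1, q_1); compute convergents through index 1.
Convergents (p_i = a_i*p_{i-1} + p_{i-2}, q_i = a_i*q_{i-1} + q_{i-2} with p_{-2}=0, p_{-1}=1, q_{-2}=1, q_{-1}=0):
  i=0: a_0=36, p_0 = 36*1 + 0 = 36, q_0 = 36*0 + 1 = 1.
  i=1: a_1=2, p_1 = 2*36 + 1 = 73, q_1 = 2*1 + 0 = 2.
Check: 73^2 - 1332*2^2 = 5329 - 5328 = 1, so (x, y) = (73, 2) solves the equation, and by the theorem it is the least positive solution.

(x, y) = (73, 2)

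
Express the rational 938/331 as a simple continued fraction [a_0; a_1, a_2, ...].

[2; 1, 5, 55]

Run the Euclidean algorithm on 938 and 331; the successive quotients are the partial quotients a_0, a_1, ... (each step inverts the fractional part left over by the previous one):
  938 = 2*331 + 276, so a_0 = 2.
  331 = 1*276 + 55, so a_1 = 1.
  276 = 5*55 + 1, so a_2 = 5.
  55 = 55*1 + 0, so a_3 = 55.
The remainder reaches 0 after 4 divisions, so the expansion has 4 partial quotients, read off in order.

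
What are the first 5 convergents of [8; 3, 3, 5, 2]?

Using the convergent recurrence p_i = a_i*p_{i-1} + p_{i-2}, q_i = a_i*q_{i-1} + q_{i-2} with p_{-2}=0, p_{-1}=1, q_{-2}=1, q_{-1}=0:
  i=0: a_0=8, p_0 = 8*1 + 0 = 8, q_0 = 8*0 + 1 = 1.
  i=1: a_1=3, p_1 = 3*8 + 1 = 25, q_1 = 3*1 + 0 = 3.
  i=2: a_2=3, p_2 = 3*25 + 8 = 83, q_2 = 3*3 + 1 = 10.
  i=3: a_3=5, p_3 = 5*83 + 25 = 440, q_3 = 5*10 + 3 = 53.
  i=4: a_4=2, p_4 = 2*440 + 83 = 963, q_4 = 2*53 + 10 = 116.

8/1, 25/3, 83/10, 440/53, 963/116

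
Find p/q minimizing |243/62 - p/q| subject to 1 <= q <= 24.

47/12

Expand x = 243/62 as a continued fraction with the Euclidean algorithm:
  243 = 3*62 + 57, so a_0 = 3.
  62 = 1*57 + 5, so a_1 = 1.
  57 = 11*5 + 2, so a_2 = 11.
  5 = 2*2 + 1, so a_3 = 2.
  2 = 2*1 + 0, so a_4 = 2.
so x = [3; 1, 11, 2, 2].
Convergents (p_i = a_i*p_{i-1} + p_{i-2}, q_i = a_i*q_{i-1} + q_{i-2} with p_{-2}=0, p_{-1}=1, q_{-2}=1, q_{-1}=0), until the denominator exceeds 24:
  i=0: a_0=3, p_0 = 3*1 + 0 = 3, q_0 = 3*0 + 1 = 1.
  i=1: a_1=1, p_1 = 1*3 + 1 = 4, q_1 = 1*1 + 0 = 1.
  i=2: a_2=11, p_2 = 11*4 + 3 = 47, q_2 = 11*1 + 1 = 12.
  i=3: a_3=2, p_3 = 2*47 + 4 = 98, q_3 = 2*12 + 1 = 25.
q_3 = 25 > 24, so the last convergent with denominator <= 24 is p_2/q_2 = 47/12.
The closest fraction with denominator <= 24 is either p_2/q_2 or the intermediate fraction (k*p_2 + p_1)/(k*q_2 + q_1) with the largest k >= 1 whose denominator stays <= 24; these approach x as k grows, and every other convergent or intermediate fraction in range is farther away.
Largest k: floor((24 - q_1)/q_2) = floor((24 - 1)/12) = 1.
That gives (1*47 + 4)/(1*12 + 1) = 51/13.
Compare the errors: |x - 47/12| = |243*12 - 47*62|/(62*12) = 2/744, and |x - 51/13| = |243*13 - 51*62|/(62*13) = 3/806.
Cross-multiplying, 2*806 = 1612 < 2232 = 3*744, so 2/744 is smaller: the convergent 47/12 is closer to x than 51/13.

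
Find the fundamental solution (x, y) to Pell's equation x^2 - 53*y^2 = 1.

(x, y) = (66249, 9100)

First expand sqrt(53) as a continued fraction. With x_i = (sqrt(53) + m_i)/d_i and (m_0, d_0) = (0, 1): a_0 = floor(sqrt(53)) = 7, since 7^2 = 49 <= 53 < 64 = 8^2.
Iterate m_{i+1} = d_i*a_i - m_i, d_{i+1} = (53 - m_{i+1}^2)/d_i, a_{i+1} = floor((a_0 + m_{i+1})/d_{i+1}):
  m_1 = 1*7 - 0 = 7, d_1 = (53 - 7^2)/1 = 4/1 = 4, a_1 = floor((7 + 7)/4) = 3.
  m_2 = 4*3 - 7 = 5, d_2 = (53 - 5^2)/4 = 28/4 = 7, a_2 = floor((7 + 5)/7) = 1.
  m_3 = 7*1 - 5 = 2, d_3 = (53 - 2^2)/7 = 49/7 = 7, a_3 = floor((7 + 2)/7) = 1.
  m_4 = 7*1 - 2 = 5, d_4 = (53 - 5^2)/7 = 28/7 = 4, a_4 = floor((7 + 5)/4) = 3.
  m_5 = 4*3 - 5 = 7, d_5 = (53 - 7^2)/4 = 4/4 = 1, a_5 = floor((7 + 7)/1) = 14.
  m_6 = 1*14 - 7 = 7, d_6 = (53 - 7^2)/1 = 4/1 = 4: (m_6, d_6) = (m_1, d_1) = (7, 4), so from here the quotients repeat a_1, ..., a_5; the period length is 5.
So sqrt(53) = [7; (3, 1, 1, 3, 14)] with period length k = 5.
k is odd, so (p_{k-1}, q_{k-1}) only solves x^2 - 53y^2 = -1 and the fundamental solution of x^2 - 53y^2 = 1 is (p_{2k-1}, q_{2k-1}) = (p_9, q_9); compute convergents through index 9, running through the period twice.
Convergents (p_i = a_i*p_{i-1} + p_{i-2}, q_i = a_i*q_{i-1} + q_{i-2} with p_{-2}=0, p_{-1}=1, q_{-2}=1, q_{-1}=0):
  i=0: a_0=7, p_0 = 7*1 + 0 = 7, q_0 = 7*0 + 1 = 1.
  i=1: a_1=3, p_1 = 3*7 + 1 = 22, q_1 = 3*1 + 0 = 3.
  i=2: a_2=1, p_2 = 1*22 + 7 = 29, q_2 = 1*3 + 1 = 4.
  i=3: a_3=1, p_3 = 1*29 + 22 = 51, q_3 = 1*4 + 3 = 7.
  i=4: a_4=3, p_4 = 3*51 + 29 = 182, q_4 = 3*7 + 4 = 25.
  i=5: a_5=14, p_5 = 14*182 + 51 = 2599, q_5 = 14*25 + 7 = 357.
  i=6: a_6=3, p_6 = 3*2599 + 182 = 7979, q_6 = 3*357 + 25 = 1096.
  i=7: a_7=1, p_7 = 1*7979 + 2599 = 10578, q_7 = 1*1096 + 357 = 1453.
  i=8: a_8=1, p_8 = 1*10578 + 7979 = 18557, q_8 = 1*1453 + 1096 = 2549.
  i=9: a_9=3, p_9 = 3*18557 + 10578 = 66249, q_9 = 3*2549 + 1453 = 9100.
Indeed p_4^2 - 53*q_4^2 = 33124 - 33125 = -1, not +1.
Check: 66249^2 - 53*9100^2 = 4388930001 - 4388930000 = 1, so (x, y) = (66249, 9100) solves the equation, and by the theorem it is the least positive solution.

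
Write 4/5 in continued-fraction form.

[0; 1, 4]

Run the Euclidean algorithm on 4 and 5; the successive quotients are the partial quotients a_0, a_1, ... (each step inverts the fractional part left over by the previous one):
  4 = 0*5 + 4, so a_0 = 0.
  5 = 1*4 + 1, so a_1 = 1.
  4 = 4*1 + 0, so a_2 = 4.
The remainder reaches 0 after 3 divisions, so the expansion has 3 partial quotients, read off in order.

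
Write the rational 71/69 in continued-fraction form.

Run the Euclidean algorithm on 71 and 69; the successive quotients are the partial quotients a_0, a_1, ... (each step inverts the fractional part left over by the previous one):
  71 = 1*69 + 2, so a_0 = 1.
  69 = 34*2 + 1, so a_1 = 34.
  2 = 2*1 + 0, so a_2 = 2.
The remainder reaches 0 after 3 divisions, so the expansion has 3 partial quotients, read off in order.

[1; 34, 2]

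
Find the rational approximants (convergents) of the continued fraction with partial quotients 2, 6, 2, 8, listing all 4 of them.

2/1, 13/6, 28/13, 237/110

Using the convergent recurrence p_i = a_i*p_{i-1} + p_{i-2}, q_i = a_i*q_{i-1} + q_{i-2} with p_{-2}=0, p_{-1}=1, q_{-2}=1, q_{-1}=0:
  i=0: a_0=2, p_0 = 2*1 + 0 = 2, q_0 = 2*0 + 1 = 1.
  i=1: a_1=6, p_1 = 6*2 + 1 = 13, q_1 = 6*1 + 0 = 6.
  i=2: a_2=2, p_2 = 2*13 + 2 = 28, q_2 = 2*6 + 1 = 13.
  i=3: a_3=8, p_3 = 8*28 + 13 = 237, q_3 = 8*13 + 6 = 110.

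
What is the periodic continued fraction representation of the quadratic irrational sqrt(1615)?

[40; (5, 2, 1, 8, 4, 8, 1, 2, 5, 80)]

Write x_i = (sqrt(1615) + m_i)/d_i with (m_0, d_0) = (0, 1). a_0 = floor(sqrt(1615)) = 40, since 40^2 = 1600 <= 1615 < 1681 = 41^2.
Iterate m_{i+1} = d_i*a_i - m_i, d_{i+1} = (1615 - m_{i+1}^2)/d_i, a_{i+1} = floor((a_0 + m_{i+1})/d_{i+1}):
  m_1 = 1*40 - 0 = 40, d_1 = (1615 - 40^2)/1 = 15/1 = 15, a_1 = floor((40 + 40)/15) = 5.
  m_2 = 15*5 - 40 = 35, d_2 = (1615 - 35^2)/15 = 390/15 = 26, a_2 = floor((40 + 35)/26) = 2.
  m_3 = 26*2 - 35 = 17, d_3 = (1615 - 17^2)/26 = 1326/26 = 51, a_3 = floor((40 + 17)/51) = 1.
  m_4 = 51*1 - 17 = 34, d_4 = (1615 - 34^2)/51 = 459/51 = 9, a_4 = floor((40 + 34)/9) = 8.
  m_5 = 9*8 - 34 = 38, d_5 = (1615 - 38^2)/9 = 171/9 = 19, a_5 = floor((40 + 38)/19) = 4.
  m_6 = 19*4 - 38 = 38, d_6 = (1615 - 38^2)/19 = 171/19 = 9, a_6 = floor((40 + 38)/9) = 8.
  m_7 = 9*8 - 38 = 34, d_7 = (1615 - 34^2)/9 = 459/9 = 51, a_7 = floor((40 + 34)/51) = 1.
  m_8 = 51*1 - 34 = 17, d_8 = (1615 - 17^2)/51 = 1326/51 = 26, a_8 = floor((40 + 17)/26) = 2.
  m_9 = 26*2 - 17 = 35, d_9 = (1615 - 35^2)/26 = 390/26 = 15, a_9 = floor((40 + 35)/15) = 5.
  m_10 = 15*5 - 35 = 40, d_10 = (1615 - 40^2)/15 = 15/15 = 1, a_10 = floor((40 + 40)/1) = 80.
  m_11 = 1*80 - 40 = 40, d_11 = (1615 - 40^2)/1 = 15/1 = 15: (m_11, d_11) = (m_1, d_1) = (40, 15), so from here the quotients repeat a_1, ..., a_10; the period length is 10.
Hence the expansion of sqrt(1615) is a_0 = 40 followed by the repeating block 5, 2, 1, 8, 4, 8, 1, 2, 5, 80 (period 10).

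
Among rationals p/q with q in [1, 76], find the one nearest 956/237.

238/59

Expand x = 956/237 as a continued fraction with the Euclidean algorithm:
  956 = 4*237 + 8, so a_0 = 4.
  237 = 29*8 + 5, so a_1 = 29.
  8 = 1*5 + 3, so a_2 = 1.
  5 = 1*3 + 2, so a_3 = 1.
  3 = 1*2 + 1, so a_4 = 1.
  2 = 2*1 + 0, so a_5 = 2.
so x = [4; 29, 1, 1, 1, 2].
Convergents (p_i = a_i*p_{i-1} + p_{i-2}, q_i = a_i*q_{i-1} + q_{i-2} with p_{-2}=0, p_{-1}=1, q_{-2}=1, q_{-1}=0), until the denominator exceeds 76:
  i=0: a_0=4, p_0 = 4*1 + 0 = 4, q_0 = 4*0 + 1 = 1.
  i=1: a_1=29, p_1 = 29*4 + 1 = 117, q_1 = 29*1 + 0 = 29.
  i=2: a_2=1, p_2 = 1*117 + 4 = 121, q_2 = 1*29 + 1 = 30.
  i=3: a_3=1, p_3 = 1*121 + 117 = 238, q_3 = 1*30 + 29 = 59.
  i=4: a_4=1, p_4 = 1*238 + 121 = 359, q_4 = 1*59 + 30 = 89.
q_4 = 89 > 76, so the last convergent with denominator <= 76 is p_3/q_3 = 238/59.
The closest fraction with denominator <= 76 is either p_3/q_3 or the intermediate fraction (k*p_3 + p_2)/(k*q_3 + q_2) with the largest k >= 1 whose denominator stays <= 76; these approach x as k grows, and every other convergent or intermediate fraction in range is farther away.
Largest k: floor((76 - q_2)/q_3) = floor((76 - 30)/59) = 0.
Since k = 0, no intermediate fraction beyond p_3/q_3 has denominator <= 76, so the convergent 238/59 is the closest (its error is |956*59 - 238*237|/(237*59) = 2/13983).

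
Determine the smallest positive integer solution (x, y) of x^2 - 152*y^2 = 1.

(x, y) = (37, 3)

First expand sqrt(152) as a continued fraction. With x_i = (sqrt(152) + m_i)/d_i and (m_0, d_0) = (0, 1): a_0 = floor(sqrt(152)) = 12, since 12^2 = 144 <= 152 < 169 = 13^2.
Iterate m_{i+1} = d_i*a_i - m_i, d_{i+1} = (152 - m_{i+1}^2)/d_i, a_{i+1} = floor((a_0 + m_{i+1})/d_{i+1}):
  m_1 = 1*12 - 0 = 12, d_1 = (152 - 12^2)/1 = 8/1 = 8, a_1 = floor((12 + 12)/8) = 3.
  m_2 = 8*3 - 12 = 12, d_2 = (152 - 12^2)/8 = 8/8 = 1, a_2 = floor((12 + 12)/1) = 24.
  m_3 = 1*24 - 12 = 12, d_3 = (152 - 12^2)/1 = 8/1 = 8: (m_3, d_3) = (m_1, d_1) = (12, 8), so from here the quotients repeat a_1, a_2; the period length is 2.
So sqrt(152) = [12; (3, 24)] with period length k = 2.
k is even, so the fundamental solution of x^2 - 152y^2 = 1 is (p_{k-1}, q_{k-1}) = (p_1, q_1); compute convergents through index 1.
Convergents (p_i = a_i*p_{i-1} + p_{i-2}, q_i = a_i*q_{i-1} + q_{i-2} with p_{-2}=0, p_{-1}=1, q_{-2}=1, q_{-1}=0):
  i=0: a_0=12, p_0 = 12*1 + 0 = 12, q_0 = 12*0 + 1 = 1.
  i=1: a_1=3, p_1 = 3*12 + 1 = 37, q_1 = 3*1 + 0 = 3.
Check: 37^2 - 152*3^2 = 1369 - 1368 = 1, so (x, y) = (37, 3) solves the equation, and by the theorem it is the least positive solution.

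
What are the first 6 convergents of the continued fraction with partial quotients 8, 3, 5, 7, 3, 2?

Using the convergent recurrence p_i = a_i*p_{i-1} + p_{i-2}, q_i = a_i*q_{i-1} + q_{i-2} with p_{-2}=0, p_{-1}=1, q_{-2}=1, q_{-1}=0:
  i=0: a_0=8, p_0 = 8*1 + 0 = 8, q_0 = 8*0 + 1 = 1.
  i=1: a_1=3, p_1 = 3*8 + 1 = 25, q_1 = 3*1 + 0 = 3.
  i=2: a_2=5, p_2 = 5*25 + 8 = 133, q_2 = 5*3 + 1 = 16.
  i=3: a_3=7, p_3 = 7*133 + 25 = 956, q_3 = 7*16 + 3 = 115.
  i=4: a_4=3, p_4 = 3*956 + 133 = 3001, q_4 = 3*115 + 16 = 361.
  i=5: a_5=2, p_5 = 2*3001 + 956 = 6958, q_5 = 2*361 + 115 = 837.

8/1, 25/3, 133/16, 956/115, 3001/361, 6958/837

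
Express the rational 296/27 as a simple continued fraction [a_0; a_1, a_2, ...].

[10; 1, 26]

Run the Euclidean algorithm on 296 and 27; the successive quotients are the partial quotients a_0, a_1, ... (each step inverts the fractional part left over by the previous one):
  296 = 10*27 + 26, so a_0 = 10.
  27 = 1*26 + 1, so a_1 = 1.
  26 = 26*1 + 0, so a_2 = 26.
The remainder reaches 0 after 3 divisions, so the expansion has 3 partial quotients, read off in order.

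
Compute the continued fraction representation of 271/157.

Run the Euclidean algorithm on 271 and 157; the successive quotients are the partial quotients a_0, a_1, ... (each step inverts the fractional part left over by the previous one):
  271 = 1*157 + 114, so a_0 = 1.
  157 = 1*114 + 43, so a_1 = 1.
  114 = 2*43 + 28, so a_2 = 2.
  43 = 1*28 + 15, so a_3 = 1.
  28 = 1*15 + 13, so a_4 = 1.
  15 = 1*13 + 2, so a_5 = 1.
  13 = 6*2 + 1, so a_6 = 6.
  2 = 2*1 + 0, so a_7 = 2.
The remainder reaches 0 after 8 divisions, so the expansion has 8 partial quotients, read off in order.

[1; 1, 2, 1, 1, 1, 6, 2]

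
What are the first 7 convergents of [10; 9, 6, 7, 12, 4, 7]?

Using the convergent recurrence p_i = a_i*p_{i-1} + p_{i-2}, q_i = a_i*q_{i-1} + q_{i-2} with p_{-2}=0, p_{-1}=1, q_{-2}=1, q_{-1}=0:
  i=0: a_0=10, p_0 = 10*1 + 0 = 10, q_0 = 10*0 + 1 = 1.
  i=1: a_1=9, p_1 = 9*10 + 1 = 91, q_1 = 9*1 + 0 = 9.
  i=2: a_2=6, p_2 = 6*91 + 10 = 556, q_2 = 6*9 + 1 = 55.
  i=3: a_3=7, p_3 = 7*556 + 91 = 3983, q_3 = 7*55 + 9 = 394.
  i=4: a_4=12, p_4 = 12*3983 + 556 = 48352, q_4 = 12*394 + 55 = 4783.
  i=5: a_5=4, p_5 = 4*48352 + 3983 = 197391, q_5 = 4*4783 + 394 = 19526.
  i=6: a_6=7, p_6 = 7*197391 + 48352 = 1430089, q_6 = 7*19526 + 4783 = 141465.

10/1, 91/9, 556/55, 3983/394, 48352/4783, 197391/19526, 1430089/141465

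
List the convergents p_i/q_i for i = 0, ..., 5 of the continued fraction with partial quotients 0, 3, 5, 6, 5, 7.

0/1, 1/3, 5/16, 31/99, 160/511, 1151/3676

Using the convergent recurrence p_i = a_i*p_{i-1} + p_{i-2}, q_i = a_i*q_{i-1} + q_{i-2} with p_{-2}=0, p_{-1}=1, q_{-2}=1, q_{-1}=0:
  i=0: a_0=0, p_0 = 0*1 + 0 = 0, q_0 = 0*0 + 1 = 1.
  i=1: a_1=3, p_1 = 3*0 + 1 = 1, q_1 = 3*1 + 0 = 3.
  i=2: a_2=5, p_2 = 5*1 + 0 = 5, q_2 = 5*3 + 1 = 16.
  i=3: a_3=6, p_3 = 6*5 + 1 = 31, q_3 = 6*16 + 3 = 99.
  i=4: a_4=5, p_4 = 5*31 + 5 = 160, q_4 = 5*99 + 16 = 511.
  i=5: a_5=7, p_5 = 7*160 + 31 = 1151, q_5 = 7*511 + 99 = 3676.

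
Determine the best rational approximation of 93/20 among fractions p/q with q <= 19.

79/17

Expand x = 93/20 as a continued fraction with the Euclidean algorithm:
  93 = 4*20 + 13, so a_0 = 4.
  20 = 1*13 + 7, so a_1 = 1.
  13 = 1*7 + 6, so a_2 = 1.
  7 = 1*6 + 1, so a_3 = 1.
  6 = 6*1 + 0, so a_4 = 6.
so x = [4; 1, 1, 1, 6].
Convergents (p_i = a_i*p_{i-1} + p_{i-2}, q_i = a_i*q_{i-1} + q_{i-2} with p_{-2}=0, p_{-1}=1, q_{-2}=1, q_{-1}=0), until the denominator exceeds 19:
  i=0: a_0=4, p_0 = 4*1 + 0 = 4, q_0 = 4*0 + 1 = 1.
  i=1: a_1=1, p_1 = 1*4 + 1 = 5, q_1 = 1*1 + 0 = 1.
  i=2: a_2=1, p_2 = 1*5 + 4 = 9, q_2 = 1*1 + 1 = 2.
  i=3: a_3=1, p_3 = 1*9 + 5 = 14, q_3 = 1*2 + 1 = 3.
  i=4: a_4=6, p_4 = 6*14 + 9 = 93, q_4 = 6*3 + 2 = 20.
q_4 = 20 > 19, so the last convergent with denominator <= 19 is p_3/q_3 = 14/3.
The closest fraction with denominator <= 19 is either p_3/q_3 or the intermediate fraction (k*p_3 + p_2)/(k*q_3 + q_2) with the largest k >= 1 whose denominator stays <= 19; these approach x as k grows, and every other convergent or intermediate fraction in range is farther away.
Largest k: floor((19 - q_2)/q_3) = floor((19 - 2)/3) = 5.
That gives (5*14 + 9)/(5*3 + 2) = 79/17.
Compare the errors: |x - 14/3| = |93*3 - 14*20|/(20*3) = 1/60, and |x - 79/17| = |93*17 - 79*20|/(20*17) = 1/340.
Cross-multiplying, 1*60 = 60 < 340 = 1*340, so 1/340 is smaller: the intermediate fraction 79/17 is closer to x than 14/3.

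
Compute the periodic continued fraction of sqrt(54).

Write x_i = (sqrt(54) + m_i)/d_i with (m_0, d_0) = (0, 1). a_0 = floor(sqrt(54)) = 7, since 7^2 = 49 <= 54 < 64 = 8^2.
Iterate m_{i+1} = d_i*a_i - m_i, d_{i+1} = (54 - m_{i+1}^2)/d_i, a_{i+1} = floor((a_0 + m_{i+1})/d_{i+1}):
  m_1 = 1*7 - 0 = 7, d_1 = (54 - 7^2)/1 = 5/1 = 5, a_1 = floor((7 + 7)/5) = 2.
  m_2 = 5*2 - 7 = 3, d_2 = (54 - 3^2)/5 = 45/5 = 9, a_2 = floor((7 + 3)/9) = 1.
  m_3 = 9*1 - 3 = 6, d_3 = (54 - 6^2)/9 = 18/9 = 2, a_3 = floor((7 + 6)/2) = 6.
  m_4 = 2*6 - 6 = 6, d_4 = (54 - 6^2)/2 = 18/2 = 9, a_4 = floor((7 + 6)/9) = 1.
  m_5 = 9*1 - 6 = 3, d_5 = (54 - 3^2)/9 = 45/9 = 5, a_5 = floor((7 + 3)/5) = 2.
  m_6 = 5*2 - 3 = 7, d_6 = (54 - 7^2)/5 = 5/5 = 1, a_6 = floor((7 + 7)/1) = 14.
  m_7 = 1*14 - 7 = 7, d_7 = (54 - 7^2)/1 = 5/1 = 5: (m_7, d_7) = (m_1, d_1) = (7, 5), so from here the quotients repeat a_1, ..., a_6; the period length is 6.
Hence the expansion of sqrt(54) is a_0 = 7 followed by the repeating block 2, 1, 6, 1, 2, 14 (period 6).

[7; (2, 1, 6, 1, 2, 14)]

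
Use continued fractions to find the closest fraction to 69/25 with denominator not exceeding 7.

11/4

Expand x = 69/25 as a continued fraction with the Euclidean algorithm:
  69 = 2*25 + 19, so a_0 = 2.
  25 = 1*19 + 6, so a_1 = 1.
  19 = 3*6 + 1, so a_2 = 3.
  6 = 6*1 + 0, so a_3 = 6.
so x = [2; 1, 3, 6].
Convergents (p_i = a_i*p_{i-1} + p_{i-2}, q_i = a_i*q_{i-1} + q_{i-2} with p_{-2}=0, p_{-1}=1, q_{-2}=1, q_{-1}=0), until the denominator exceeds 7:
  i=0: a_0=2, p_0 = 2*1 + 0 = 2, q_0 = 2*0 + 1 = 1.
  i=1: a_1=1, p_1 = 1*2 + 1 = 3, q_1 = 1*1 + 0 = 1.
  i=2: a_2=3, p_2 = 3*3 + 2 = 11, q_2 = 3*1 + 1 = 4.
  i=3: a_3=6, p_3 = 6*11 + 3 = 69, q_3 = 6*4 + 1 = 25.
q_3 = 25 > 7, so the last convergent with denominator <= 7 is p_2/q_2 = 11/4.
The closest fraction with denominator <= 7 is either p_2/q_2 or the intermediate fraction (k*p_2 + p_1)/(k*q_2 + q_1) with the largest k >= 1 whose denominator stays <= 7; these approach x as k grows, and every other convergent or intermediate fraction in range is farther away.
Largest k: floor((7 - q_1)/q_2) = floor((7 - 1)/4) = 1.
That gives (1*11 + 3)/(1*4 + 1) = 14/5.
Compare the errors: |x - 11/4| = |69*4 - 11*25|/(25*4) = 1/100, and |x - 14/5| = |69*5 - 14*25|/(25*5) = 5/125.
Cross-multiplying, 1*125 = 125 < 500 = 5*100, so 1/100 is smaller: the convergent 11/4 is closer to x than 14/5.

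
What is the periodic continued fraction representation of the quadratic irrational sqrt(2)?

[1; (2)]

Write x_i = (sqrt(2) + m_i)/d_i with (m_0, d_0) = (0, 1). a_0 = floor(sqrt(2)) = 1, since 1^2 = 1 <= 2 < 4 = 2^2.
Iterate m_{i+1} = d_i*a_i - m_i, d_{i+1} = (2 - m_{i+1}^2)/d_i, a_{i+1} = floor((a_0 + m_{i+1})/d_{i+1}):
  m_1 = 1*1 - 0 = 1, d_1 = (2 - 1^2)/1 = 1/1 = 1, a_1 = floor((1 + 1)/1) = 2.
  m_2 = 1*2 - 1 = 1, d_2 = (2 - 1^2)/1 = 1/1 = 1: (m_2, d_2) = (m_1, d_1) = (1, 1), so from here the quotient a_1 repeats; the period length is 1.
Hence the expansion of sqrt(2) is a_0 = 1 followed by the repeating block 2 (period 1).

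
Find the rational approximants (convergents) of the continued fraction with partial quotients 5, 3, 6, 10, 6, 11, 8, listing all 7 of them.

5/1, 16/3, 101/19, 1026/193, 6257/1177, 69853/13140, 565081/106297

Using the convergent recurrence p_i = a_i*p_{i-1} + p_{i-2}, q_i = a_i*q_{i-1} + q_{i-2} with p_{-2}=0, p_{-1}=1, q_{-2}=1, q_{-1}=0:
  i=0: a_0=5, p_0 = 5*1 + 0 = 5, q_0 = 5*0 + 1 = 1.
  i=1: a_1=3, p_1 = 3*5 + 1 = 16, q_1 = 3*1 + 0 = 3.
  i=2: a_2=6, p_2 = 6*16 + 5 = 101, q_2 = 6*3 + 1 = 19.
  i=3: a_3=10, p_3 = 10*101 + 16 = 1026, q_3 = 10*19 + 3 = 193.
  i=4: a_4=6, p_4 = 6*1026 + 101 = 6257, q_4 = 6*193 + 19 = 1177.
  i=5: a_5=11, p_5 = 11*6257 + 1026 = 69853, q_5 = 11*1177 + 193 = 13140.
  i=6: a_6=8, p_6 = 8*69853 + 6257 = 565081, q_6 = 8*13140 + 1177 = 106297.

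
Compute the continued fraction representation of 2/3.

Run the Euclidean algorithm on 2 and 3; the successive quotients are the partial quotients a_0, a_1, ... (each step inverts the fractional part left over by the previous one):
  2 = 0*3 + 2, so a_0 = 0.
  3 = 1*2 + 1, so a_1 = 1.
  2 = 2*1 + 0, so a_2 = 2.
The remainder reaches 0 after 3 divisions, so the expansion has 3 partial quotients, read off in order.

[0; 1, 2]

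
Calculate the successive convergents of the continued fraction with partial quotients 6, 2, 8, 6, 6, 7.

Using the convergent recurrence p_i = a_i*p_{i-1} + p_{i-2}, q_i = a_i*q_{i-1} + q_{i-2} with p_{-2}=0, p_{-1}=1, q_{-2}=1, q_{-1}=0:
  i=0: a_0=6, p_0 = 6*1 + 0 = 6, q_0 = 6*0 + 1 = 1.
  i=1: a_1=2, p_1 = 2*6 + 1 = 13, q_1 = 2*1 + 0 = 2.
  i=2: a_2=8, p_2 = 8*13 + 6 = 110, q_2 = 8*2 + 1 = 17.
  i=3: a_3=6, p_3 = 6*110 + 13 = 673, q_3 = 6*17 + 2 = 104.
  i=4: a_4=6, p_4 = 6*673 + 110 = 4148, q_4 = 6*104 + 17 = 641.
  i=5: a_5=7, p_5 = 7*4148 + 673 = 29709, q_5 = 7*641 + 104 = 4591.

6/1, 13/2, 110/17, 673/104, 4148/641, 29709/4591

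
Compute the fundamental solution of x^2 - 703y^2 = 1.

First expand sqrt(703) as a continued fraction. With x_i = (sqrt(703) + m_i)/d_i and (m_0, d_0) = (0, 1): a_0 = floor(sqrt(703)) = 26, since 26^2 = 676 <= 703 < 729 = 27^2.
Iterate m_{i+1} = d_i*a_i - m_i, d_{i+1} = (703 - m_{i+1}^2)/d_i, a_{i+1} = floor((a_0 + m_{i+1})/d_{i+1}):
  m_1 = 1*26 - 0 = 26, d_1 = (703 - 26^2)/1 = 27/1 = 27, a_1 = floor((26 + 26)/27) = 1.
  m_2 = 27*1 - 26 = 1, d_2 = (703 - 1^2)/27 = 702/27 = 26, a_2 = floor((26 + 1)/26) = 1.
  m_3 = 26*1 - 1 = 25, d_3 = (703 - 25^2)/26 = 78/26 = 3, a_3 = floor((26 + 25)/3) = 17.
  m_4 = 3*17 - 25 = 26, d_4 = (703 - 26^2)/3 = 27/3 = 9, a_4 = floor((26 + 26)/9) = 5.
  m_5 = 9*5 - 26 = 19, d_5 = (703 - 19^2)/9 = 342/9 = 38, a_5 = floor((26 + 19)/38) = 1.
  m_6 = 38*1 - 19 = 19, d_6 = (703 - 19^2)/38 = 342/38 = 9, a_6 = floor((26 + 19)/9) = 5.
  m_7 = 9*5 - 19 = 26, d_7 = (703 - 26^2)/9 = 27/9 = 3, a_7 = floor((26 + 26)/3) = 17.
  m_8 = 3*17 - 26 = 25, d_8 = (703 - 25^2)/3 = 78/3 = 26, a_8 = floor((26 + 25)/26) = 1.
  m_9 = 26*1 - 25 = 1, d_9 = (703 - 1^2)/26 = 702/26 = 27, a_9 = floor((26 + 1)/27) = 1.
  m_10 = 27*1 - 1 = 26, d_10 = (703 - 26^2)/27 = 27/27 = 1, a_10 = floor((26 + 26)/1) = 52.
  m_11 = 1*52 - 26 = 26, d_11 = (703 - 26^2)/1 = 27/1 = 27: (m_11, d_11) = (m_1, d_1) = (26, 27), so from here the quotients repeat a_1, ..., a_10; the period length is 10.
So sqrt(703) = [26; (1, 1, 17, 5, 1, 5, 17, 1, 1, 52)] with period length k = 10.
k is even, so the fundamental solution of x^2 - 703y^2 = 1 is (p_{k-1}, q_{k-1}) = (p_9, q_9); compute convergents through index 9.
Convergents (p_i = a_i*p_{i-1} + p_{i-2}, q_i = a_i*q_{i-1} + q_{i-2} with p_{-2}=0, p_{-1}=1, q_{-2}=1, q_{-1}=0):
  i=0: a_0=26, p_0 = 26*1 + 0 = 26, q_0 = 26*0 + 1 = 1.
  i=1: a_1=1, p_1 = 1*26 + 1 = 27, q_1 = 1*1 + 0 = 1.
  i=2: a_2=1, p_2 = 1*27 + 26 = 53, q_2 = 1*1 + 1 = 2.
  i=3: a_3=17, p_3 = 17*53 + 27 = 928, q_3 = 17*2 + 1 = 35.
  i=4: a_4=5, p_4 = 5*928 + 53 = 4693, q_4 = 5*35 + 2 = 177.
  i=5: a_5=1, p_5 = 1*4693 + 928 = 5621, q_5 = 1*177 + 35 = 212.
  i=6: a_6=5, p_6 = 5*5621 + 4693 = 32798, q_6 = 5*212 + 177 = 1237.
  i=7: a_7=17, p_7 = 17*32798 + 5621 = 563187, q_7 = 17*1237 + 212 = 21241.
  i=8: a_8=1, p_8 = 1*563187 + 32798 = 595985, q_8 = 1*21241 + 1237 = 22478.
  i=9: a_9=1, p_9 = 1*595985 + 563187 = 1159172, q_9 = 1*22478 + 21241 = 43719.
Check: 1159172^2 - 703*43719^2 = 1343679725584 - 1343679725583 = 1, so (x, y) = (1159172, 43719) solves the equation, and by the theorem it is the least positive solution.

(x, y) = (1159172, 43719)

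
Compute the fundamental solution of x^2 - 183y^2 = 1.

First expand sqrt(183) as a continued fraction. With x_i = (sqrt(183) + m_i)/d_i and (m_0, d_0) = (0, 1): a_0 = floor(sqrt(183)) = 13, since 13^2 = 169 <= 183 < 196 = 14^2.
Iterate m_{i+1} = d_i*a_i - m_i, d_{i+1} = (183 - m_{i+1}^2)/d_i, a_{i+1} = floor((a_0 + m_{i+1})/d_{i+1}):
  m_1 = 1*13 - 0 = 13, d_1 = (183 - 13^2)/1 = 14/1 = 14, a_1 = floor((13 + 13)/14) = 1.
  m_2 = 14*1 - 13 = 1, d_2 = (183 - 1^2)/14 = 182/14 = 13, a_2 = floor((13 + 1)/13) = 1.
  m_3 = 13*1 - 1 = 12, d_3 = (183 - 12^2)/13 = 39/13 = 3, a_3 = floor((13 + 12)/3) = 8.
  m_4 = 3*8 - 12 = 12, d_4 = (183 - 12^2)/3 = 39/3 = 13, a_4 = floor((13 + 12)/13) = 1.
  m_5 = 13*1 - 12 = 1, d_5 = (183 - 1^2)/13 = 182/13 = 14, a_5 = floor((13 + 1)/14) = 1.
  m_6 = 14*1 - 1 = 13, d_6 = (183 - 13^2)/14 = 14/14 = 1, a_6 = floor((13 + 13)/1) = 26.
  m_7 = 1*26 - 13 = 13, d_7 = (183 - 13^2)/1 = 14/1 = 14: (m_7, d_7) = (m_1, d_1) = (13, 14), so from here the quotients repeat a_1, ..., a_6; the period length is 6.
So sqrt(183) = [13; (1, 1, 8, 1, 1, 26)] with period length k = 6.
k is even, so the fundamental solution of x^2 - 183y^2 = 1 is (p_{k-1}, q_{k-1}) = (p_5, q_5); compute convergents through index 5.
Convergents (p_i = a_i*p_{i-1} + p_{i-2}, q_i = a_i*q_{i-1} + q_{i-2} with p_{-2}=0, p_{-1}=1, q_{-2}=1, q_{-1}=0):
  i=0: a_0=13, p_0 = 13*1 + 0 = 13, q_0 = 13*0 + 1 = 1.
  i=1: a_1=1, p_1 = 1*13 + 1 = 14, q_1 = 1*1 + 0 = 1.
  i=2: a_2=1, p_2 = 1*14 + 13 = 27, q_2 = 1*1 + 1 = 2.
  i=3: a_3=8, p_3 = 8*27 + 14 = 230, q_3 = 8*2 + 1 = 17.
  i=4: a_4=1, p_4 = 1*230 + 27 = 257, q_4 = 1*17 + 2 = 19.
  i=5: a_5=1, p_5 = 1*257 + 230 = 487, q_5 = 1*19 + 17 = 36.
Check: 487^2 - 183*36^2 = 237169 - 237168 = 1, so (x, y) = (487, 36) solves the equation, and by the theorem it is the least positive solution.

(x, y) = (487, 36)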